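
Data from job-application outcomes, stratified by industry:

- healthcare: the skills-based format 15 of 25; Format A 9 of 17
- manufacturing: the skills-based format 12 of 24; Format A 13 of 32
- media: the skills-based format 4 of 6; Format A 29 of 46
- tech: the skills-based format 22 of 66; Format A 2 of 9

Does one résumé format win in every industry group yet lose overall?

Yes

Healthcare: the skills-based format 15/25 = 60.0%, Format A 9/17 = 52.9% → the skills-based format
Manufacturing: the skills-based format 12/24 = 50.0%, Format A 13/32 = 40.6% → the skills-based format
Media: the skills-based format 4/6 = 66.7%, Format A 29/46 = 63.0% → the skills-based format
Tech: the skills-based format 22/66 = 33.3%, Format A 2/9 = 22.2% → the skills-based format
Overall: the skills-based format 53/121 = 43.8%, Format A 53/104 = 51.0% → Format A
The skills-based format wins each industry group but Format A wins overall — the comparison reverses. The skills-based format's applications skew toward tech, which has a lower base rate.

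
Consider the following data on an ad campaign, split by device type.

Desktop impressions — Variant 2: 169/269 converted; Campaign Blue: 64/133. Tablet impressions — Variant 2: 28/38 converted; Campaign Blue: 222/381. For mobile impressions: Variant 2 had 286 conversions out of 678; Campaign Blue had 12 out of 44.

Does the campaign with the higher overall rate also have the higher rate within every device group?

Desktop: Variant 2 169/269 = 62.8%, Campaign Blue 64/133 = 48.1% → Variant 2
Tablet: Variant 2 28/38 = 73.7%, Campaign Blue 222/381 = 58.3% → Variant 2
Mobile: Variant 2 286/678 = 42.2%, Campaign Blue 12/44 = 27.3% → Variant 2
Overall: Variant 2 483/985 = 49.0%, Campaign Blue 298/558 = 53.4% → Campaign Blue
Variant 2 wins each device group but Campaign Blue wins overall — the comparison reverses. Variant 2's impressions skew toward mobile, which has a lower base rate.

No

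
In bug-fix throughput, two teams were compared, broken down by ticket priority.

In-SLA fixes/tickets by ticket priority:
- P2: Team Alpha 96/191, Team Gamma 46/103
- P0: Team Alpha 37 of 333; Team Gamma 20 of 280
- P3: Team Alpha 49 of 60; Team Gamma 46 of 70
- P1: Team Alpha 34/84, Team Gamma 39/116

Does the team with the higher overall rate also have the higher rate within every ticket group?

P2: Team Alpha 96/191 = 50.3%, Team Gamma 46/103 = 44.7% → Team Alpha
P0: Team Alpha 37/333 = 11.1%, Team Gamma 20/280 = 7.1% → Team Alpha
P3: Team Alpha 49/60 = 81.7%, Team Gamma 46/70 = 65.7% → Team Alpha
P1: Team Alpha 34/84 = 40.5%, Team Gamma 39/116 = 33.6% → Team Alpha
Overall: Team Alpha 216/668 = 32.3%, Team Gamma 151/569 = 26.5% → Team Alpha
Team Alpha wins overall and in every ticket group — no reversal.

Yes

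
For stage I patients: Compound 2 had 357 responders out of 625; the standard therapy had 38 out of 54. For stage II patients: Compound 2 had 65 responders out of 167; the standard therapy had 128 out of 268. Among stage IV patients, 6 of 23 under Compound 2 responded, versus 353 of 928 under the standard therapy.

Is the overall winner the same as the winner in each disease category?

No

Stage I: Compound 2 357/625 = 57.1%, the standard therapy 38/54 = 70.4% → the standard therapy
Stage II: Compound 2 65/167 = 38.9%, the standard therapy 128/268 = 47.8% → the standard therapy
Stage IV: Compound 2 6/23 = 26.1%, the standard therapy 353/928 = 38.0% → the standard therapy
Overall: Compound 2 428/815 = 52.5%, the standard therapy 519/1250 = 41.5% → Compound 2
The standard therapy wins each disease group but Compound 2 wins overall — the comparison reverses. The standard therapy's patients skew toward stage IV, which has a lower base rate.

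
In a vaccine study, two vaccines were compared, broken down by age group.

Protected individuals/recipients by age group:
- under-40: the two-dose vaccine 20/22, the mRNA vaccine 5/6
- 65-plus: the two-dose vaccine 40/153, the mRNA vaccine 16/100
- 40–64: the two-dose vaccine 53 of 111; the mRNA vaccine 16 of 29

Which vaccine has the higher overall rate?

Under-40: the two-dose vaccine 20/22 = 90.9%, the mRNA vaccine 5/6 = 83.3% → the two-dose vaccine
65-plus: the two-dose vaccine 40/153 = 26.1%, the mRNA vaccine 16/100 = 16.0% → the two-dose vaccine
40–64: the two-dose vaccine 53/111 = 47.7%, the mRNA vaccine 16/29 = 55.2% → the mRNA vaccine
Overall: the two-dose vaccine 113/286 = 39.5%, the mRNA vaccine 37/135 = 27.4% → the two-dose vaccine
(Neither sweeps every age group, but the two-dose vaccine has the higher pooled rate.)

the two-dose vaccine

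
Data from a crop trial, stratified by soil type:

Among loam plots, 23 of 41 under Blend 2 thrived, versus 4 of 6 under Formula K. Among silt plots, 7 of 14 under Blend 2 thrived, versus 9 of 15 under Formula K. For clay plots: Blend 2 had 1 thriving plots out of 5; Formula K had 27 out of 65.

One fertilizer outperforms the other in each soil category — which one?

Loam: Blend 2 23/41 = 56.1%, Formula K 4/6 = 66.7% → Formula K
Silt: Blend 2 7/14 = 50.0%, Formula K 9/15 = 60.0% → Formula K
Clay: Blend 2 1/5 = 20.0%, Formula K 27/65 = 41.5% → Formula K
Formula K has the higher rate in all 3 groups.

Formula K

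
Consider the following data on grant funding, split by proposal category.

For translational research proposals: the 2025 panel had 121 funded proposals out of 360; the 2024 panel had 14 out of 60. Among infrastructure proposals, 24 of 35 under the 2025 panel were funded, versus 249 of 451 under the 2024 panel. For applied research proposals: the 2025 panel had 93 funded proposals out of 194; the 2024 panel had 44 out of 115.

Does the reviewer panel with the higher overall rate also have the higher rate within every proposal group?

Translational research: the 2025 panel 121/360 = 33.6%, the 2024 panel 14/60 = 23.3% → the 2025 panel
Infrastructure: the 2025 panel 24/35 = 68.6%, the 2024 panel 249/451 = 55.2% → the 2025 panel
Applied research: the 2025 panel 93/194 = 47.9%, the 2024 panel 44/115 = 38.3% → the 2025 panel
Overall: the 2025 panel 238/589 = 40.4%, the 2024 panel 307/626 = 49.0% → the 2024 panel
The 2025 panel wins each proposal group but the 2024 panel wins overall — the comparison reverses. The 2025 panel's proposals skew toward translational research, which has a lower base rate.

No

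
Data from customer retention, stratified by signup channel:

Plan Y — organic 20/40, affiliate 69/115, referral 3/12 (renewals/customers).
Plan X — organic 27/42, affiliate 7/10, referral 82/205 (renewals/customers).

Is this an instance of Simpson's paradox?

Organic: Plan Y 20/40 = 50.0%, Plan X 27/42 = 64.3% → Plan X
Affiliate: Plan Y 69/115 = 60.0%, Plan X 7/10 = 70.0% → Plan X
Referral: Plan Y 3/12 = 25.0%, Plan X 82/205 = 40.0% → Plan X
Overall: Plan Y 92/167 = 55.1%, Plan X 116/257 = 45.1% → Plan Y
Plan X wins each signup group but Plan Y wins overall — the comparison reverses. Plan X's customers skew toward referral, which has a lower base rate.

Yes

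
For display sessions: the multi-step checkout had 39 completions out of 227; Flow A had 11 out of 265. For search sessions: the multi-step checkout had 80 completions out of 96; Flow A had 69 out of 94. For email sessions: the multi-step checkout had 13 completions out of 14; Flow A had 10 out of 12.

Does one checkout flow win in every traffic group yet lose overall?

Display: the multi-step checkout 39/227 = 17.2%, Flow A 11/265 = 4.2% → the multi-step checkout
Search: the multi-step checkout 80/96 = 83.3%, Flow A 69/94 = 73.4% → the multi-step checkout
Email: the multi-step checkout 13/14 = 92.9%, Flow A 10/12 = 83.3% → the multi-step checkout
Overall: the multi-step checkout 132/337 = 39.2%, Flow A 90/371 = 24.3% → the multi-step checkout
The multi-step checkout wins overall and in every traffic group — no reversal.

No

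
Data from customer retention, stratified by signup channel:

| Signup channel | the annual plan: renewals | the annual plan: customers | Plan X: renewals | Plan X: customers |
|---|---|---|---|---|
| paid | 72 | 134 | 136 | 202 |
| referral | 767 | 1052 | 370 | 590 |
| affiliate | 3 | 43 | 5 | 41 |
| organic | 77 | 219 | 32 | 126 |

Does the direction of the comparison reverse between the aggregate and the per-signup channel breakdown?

No

Paid: the annual plan 72/134 = 53.7%, Plan X 136/202 = 67.3% → Plan X
Referral: the annual plan 767/1052 = 72.9%, Plan X 370/590 = 62.7% → the annual plan
Affiliate: the annual plan 3/43 = 7.0%, Plan X 5/41 = 12.2% → Plan X
Organic: the annual plan 77/219 = 35.2%, Plan X 32/126 = 25.4% → the annual plan
Overall: the annual plan 919/1448 = 63.5%, Plan X 543/959 = 56.6% → the annual plan
Neither sweeps: the annual plan wins 2 of 4 groups, Plan X wins 2. The annual plan wins overall but not every group — no Simpson reversal.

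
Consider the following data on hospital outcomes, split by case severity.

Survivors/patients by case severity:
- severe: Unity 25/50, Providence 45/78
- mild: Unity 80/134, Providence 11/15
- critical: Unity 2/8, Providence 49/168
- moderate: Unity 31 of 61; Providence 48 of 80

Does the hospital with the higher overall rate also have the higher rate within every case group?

Severe: Unity 25/50 = 50.0%, Providence 45/78 = 57.7% → Providence
Mild: Unity 80/134 = 59.7%, Providence 11/15 = 73.3% → Providence
Critical: Unity 2/8 = 25.0%, Providence 49/168 = 29.2% → Providence
Moderate: Unity 31/61 = 50.8%, Providence 48/80 = 60.0% → Providence
Overall: Unity 138/253 = 54.5%, Providence 153/341 = 44.9% → Unity
Providence wins each case group but Unity wins overall — the comparison reverses. Providence's patients skew toward critical, which has a lower base rate.

No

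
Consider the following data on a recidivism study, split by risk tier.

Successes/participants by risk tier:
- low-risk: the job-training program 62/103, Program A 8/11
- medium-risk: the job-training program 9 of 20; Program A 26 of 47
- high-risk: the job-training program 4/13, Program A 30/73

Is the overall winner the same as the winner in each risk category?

Low-risk: the job-training program 62/103 = 60.2%, Program A 8/11 = 72.7% → Program A
Medium-risk: the job-training program 9/20 = 45.0%, Program A 26/47 = 55.3% → Program A
High-risk: the job-training program 4/13 = 30.8%, Program A 30/73 = 41.1% → Program A
Overall: the job-training program 75/136 = 55.1%, Program A 64/131 = 48.9% → the job-training program
Program A wins each risk group but the job-training program wins overall — the comparison reverses. Program A's participants skew toward high-risk, which has a lower base rate.

No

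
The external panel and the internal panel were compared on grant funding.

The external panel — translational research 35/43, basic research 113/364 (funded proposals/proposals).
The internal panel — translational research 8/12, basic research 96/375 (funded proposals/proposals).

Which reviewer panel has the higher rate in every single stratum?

the external panel

Translational research: the external panel 35/43 = 81.4%, the internal panel 8/12 = 66.7% → the external panel
Basic research: the external panel 113/364 = 31.0%, the internal panel 96/375 = 25.6% → the external panel
The external panel has the higher rate in both groups.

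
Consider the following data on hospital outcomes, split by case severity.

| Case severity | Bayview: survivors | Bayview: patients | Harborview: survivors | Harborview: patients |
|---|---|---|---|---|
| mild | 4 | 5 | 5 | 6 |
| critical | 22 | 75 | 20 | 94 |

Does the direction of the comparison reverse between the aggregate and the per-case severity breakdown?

No

Mild: Bayview 4/5 = 80.0%, Harborview 5/6 = 83.3% → Harborview
Critical: Bayview 22/75 = 29.3%, Harborview 20/94 = 21.3% → Bayview
Overall: Bayview 26/80 = 32.5%, Harborview 25/100 = 25.0% → Bayview
Neither sweeps: Bayview wins 1 of 2 groups, Harborview wins 1. Bayview wins overall but not every group — no Simpson reversal.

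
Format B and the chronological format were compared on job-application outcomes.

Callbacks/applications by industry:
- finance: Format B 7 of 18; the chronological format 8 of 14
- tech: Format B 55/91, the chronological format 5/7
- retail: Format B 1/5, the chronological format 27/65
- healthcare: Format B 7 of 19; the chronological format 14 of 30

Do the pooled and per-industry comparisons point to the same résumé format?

No

Finance: Format B 7/18 = 38.9%, the chronological format 8/14 = 57.1% → the chronological format
Tech: Format B 55/91 = 60.4%, the chronological format 5/7 = 71.4% → the chronological format
Retail: Format B 1/5 = 20.0%, the chronological format 27/65 = 41.5% → the chronological format
Healthcare: Format B 7/19 = 36.8%, the chronological format 14/30 = 46.7% → the chronological format
Overall: Format B 70/133 = 52.6%, the chronological format 54/116 = 46.6% → Format B
The chronological format wins each industry group but Format B wins overall — the comparison reverses. The chronological format's applications skew toward retail, which has a lower base rate.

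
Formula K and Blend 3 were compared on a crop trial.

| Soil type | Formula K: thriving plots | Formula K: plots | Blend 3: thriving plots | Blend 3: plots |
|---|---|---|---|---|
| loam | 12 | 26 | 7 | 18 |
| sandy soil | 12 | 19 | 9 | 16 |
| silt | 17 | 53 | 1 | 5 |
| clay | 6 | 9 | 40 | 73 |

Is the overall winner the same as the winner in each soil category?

Loam: Formula K 12/26 = 46.2%, Blend 3 7/18 = 38.9% → Formula K
Sandy soil: Formula K 12/19 = 63.2%, Blend 3 9/16 = 56.2% → Formula K
Silt: Formula K 17/53 = 32.1%, Blend 3 1/5 = 20.0% → Formula K
Clay: Formula K 6/9 = 66.7%, Blend 3 40/73 = 54.8% → Formula K
Overall: Formula K 47/107 = 43.9%, Blend 3 57/112 = 50.9% → Blend 3
Formula K wins each soil group but Blend 3 wins overall — the comparison reverses. Formula K's plots skew toward silt, which has a lower base rate.

No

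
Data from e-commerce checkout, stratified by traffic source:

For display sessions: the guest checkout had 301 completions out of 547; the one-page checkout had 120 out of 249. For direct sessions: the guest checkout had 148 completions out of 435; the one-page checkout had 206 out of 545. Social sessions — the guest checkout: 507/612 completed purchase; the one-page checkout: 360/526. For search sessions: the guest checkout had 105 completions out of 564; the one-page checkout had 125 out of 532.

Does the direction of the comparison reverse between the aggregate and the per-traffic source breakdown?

Display: the guest checkout 301/547 = 55.0%, the one-page checkout 120/249 = 48.2% → the guest checkout
Direct: the guest checkout 148/435 = 34.0%, the one-page checkout 206/545 = 37.8% → the one-page checkout
Social: the guest checkout 507/612 = 82.8%, the one-page checkout 360/526 = 68.4% → the guest checkout
Search: the guest checkout 105/564 = 18.6%, the one-page checkout 125/532 = 23.5% → the one-page checkout
Overall: the guest checkout 1061/2158 = 49.2%, the one-page checkout 811/1852 = 43.8% → the guest checkout
Neither sweeps: the guest checkout wins 2 of 4 groups, the one-page checkout wins 2. The guest checkout wins overall but not every group — no Simpson reversal.

No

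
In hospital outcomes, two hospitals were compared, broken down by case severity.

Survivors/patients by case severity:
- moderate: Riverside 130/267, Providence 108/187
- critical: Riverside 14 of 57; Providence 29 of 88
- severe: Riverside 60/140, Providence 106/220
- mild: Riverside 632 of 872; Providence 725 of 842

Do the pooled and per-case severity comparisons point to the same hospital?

Yes

Moderate: Riverside 130/267 = 48.7%, Providence 108/187 = 57.8% → Providence
Critical: Riverside 14/57 = 24.6%, Providence 29/88 = 33.0% → Providence
Severe: Riverside 60/140 = 42.9%, Providence 106/220 = 48.2% → Providence
Mild: Riverside 632/872 = 72.5%, Providence 725/842 = 86.1% → Providence
Overall: Riverside 836/1336 = 62.6%, Providence 968/1337 = 72.4% → Providence
Providence wins overall and in every case group — no reversal.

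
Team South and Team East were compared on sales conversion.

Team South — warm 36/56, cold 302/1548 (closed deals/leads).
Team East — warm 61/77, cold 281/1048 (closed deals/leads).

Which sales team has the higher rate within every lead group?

Warm: Team South 36/56 = 64.3%, Team East 61/77 = 79.2% → Team East
Cold: Team South 302/1548 = 19.5%, Team East 281/1048 = 26.8% → Team East
Team East has the higher rate in both groups.

Team East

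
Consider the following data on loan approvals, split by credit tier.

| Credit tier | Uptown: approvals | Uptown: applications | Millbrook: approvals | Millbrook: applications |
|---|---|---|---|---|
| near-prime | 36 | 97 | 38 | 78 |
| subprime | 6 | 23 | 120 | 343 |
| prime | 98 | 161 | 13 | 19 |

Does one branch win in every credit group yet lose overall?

Yes

Near-prime: Uptown 36/97 = 37.1%, Millbrook 38/78 = 48.7% → Millbrook
Subprime: Uptown 6/23 = 26.1%, Millbrook 120/343 = 35.0% → Millbrook
Prime: Uptown 98/161 = 60.9%, Millbrook 13/19 = 68.4% → Millbrook
Overall: Uptown 140/281 = 49.8%, Millbrook 171/440 = 38.9% → Uptown
Millbrook wins each credit group but Uptown wins overall — the comparison reverses. Millbrook's applications skew toward subprime, which has a lower base rate.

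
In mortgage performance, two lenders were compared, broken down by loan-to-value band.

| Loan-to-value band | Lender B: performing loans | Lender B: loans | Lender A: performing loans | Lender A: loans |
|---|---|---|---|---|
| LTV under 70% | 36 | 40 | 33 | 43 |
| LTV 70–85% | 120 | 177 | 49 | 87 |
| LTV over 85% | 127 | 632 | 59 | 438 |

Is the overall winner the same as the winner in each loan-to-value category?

Yes

LTV under 70%: Lender B 36/40 = 90.0%, Lender A 33/43 = 76.7% → Lender B
LTV 70–85%: Lender B 120/177 = 67.8%, Lender A 49/87 = 56.3% → Lender B
LTV over 85%: Lender B 127/632 = 20.1%, Lender A 59/438 = 13.5% → Lender B
Overall: Lender B 283/849 = 33.3%, Lender A 141/568 = 24.8% → Lender B
Lender B wins overall and in every loan-to-value group — no reversal.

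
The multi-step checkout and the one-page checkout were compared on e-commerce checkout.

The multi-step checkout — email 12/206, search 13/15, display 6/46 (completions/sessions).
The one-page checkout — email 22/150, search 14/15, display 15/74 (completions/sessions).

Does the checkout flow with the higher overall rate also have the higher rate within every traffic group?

Email: the multi-step checkout 12/206 = 5.8%, the one-page checkout 22/150 = 14.7% → the one-page checkout
Search: the multi-step checkout 13/15 = 86.7%, the one-page checkout 14/15 = 93.3% → the one-page checkout
Display: the multi-step checkout 6/46 = 13.0%, the one-page checkout 15/74 = 20.3% → the one-page checkout
Overall: the multi-step checkout 31/267 = 11.6%, the one-page checkout 51/239 = 21.3% → the one-page checkout
The one-page checkout wins overall and in every traffic group — no reversal.

Yes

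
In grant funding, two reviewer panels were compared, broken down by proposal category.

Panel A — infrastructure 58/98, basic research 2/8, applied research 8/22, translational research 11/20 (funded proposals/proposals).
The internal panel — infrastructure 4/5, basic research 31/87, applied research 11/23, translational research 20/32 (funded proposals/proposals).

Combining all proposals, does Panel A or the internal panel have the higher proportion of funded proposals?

Infrastructure: Panel A 58/98 = 59.2%, the internal panel 4/5 = 80.0% → the internal panel
Basic research: Panel A 2/8 = 25.0%, the internal panel 31/87 = 35.6% → the internal panel
Applied research: Panel A 8/22 = 36.4%, the internal panel 11/23 = 47.8% → the internal panel
Translational research: Panel A 11/20 = 55.0%, the internal panel 20/32 = 62.5% → the internal panel
Overall: Panel A 79/148 = 53.4%, the internal panel 66/147 = 44.9% → Panel A
(The internal panel wins every proposal group but Panel A wins overall — the internal panel's proposals skew toward the low-rate basic research group.)

Panel A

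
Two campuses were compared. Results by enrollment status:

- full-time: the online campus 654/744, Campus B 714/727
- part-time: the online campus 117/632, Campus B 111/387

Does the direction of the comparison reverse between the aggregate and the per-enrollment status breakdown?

Full-time: the online campus 654/744 = 87.9%, Campus B 714/727 = 98.2% → Campus B
Part-time: the online campus 117/632 = 18.5%, Campus B 111/387 = 28.7% → Campus B
Overall: the online campus 771/1376 = 56.0%, Campus B 825/1114 = 74.1% → Campus B
Campus B wins overall and in every enrollment group — no reversal.

No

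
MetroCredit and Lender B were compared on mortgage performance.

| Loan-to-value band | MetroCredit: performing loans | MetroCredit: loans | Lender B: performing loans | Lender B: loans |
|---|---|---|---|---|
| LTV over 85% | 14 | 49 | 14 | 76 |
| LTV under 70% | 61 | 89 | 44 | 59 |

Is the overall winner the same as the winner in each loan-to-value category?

No

LTV over 85%: MetroCredit 14/49 = 28.6%, Lender B 14/76 = 18.4% → MetroCredit
LTV under 70%: MetroCredit 61/89 = 68.5%, Lender B 44/59 = 74.6% → Lender B
Overall: MetroCredit 75/138 = 54.3%, Lender B 58/135 = 43.0% → MetroCredit
Neither sweeps: MetroCredit wins 1 of 2 groups, Lender B wins 1. MetroCredit wins overall but not every group — no Simpson reversal.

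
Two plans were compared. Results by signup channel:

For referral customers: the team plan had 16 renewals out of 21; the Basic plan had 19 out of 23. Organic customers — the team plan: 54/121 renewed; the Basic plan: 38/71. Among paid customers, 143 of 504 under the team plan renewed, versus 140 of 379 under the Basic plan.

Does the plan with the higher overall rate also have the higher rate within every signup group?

Referral: the team plan 16/21 = 76.2%, the Basic plan 19/23 = 82.6% → the Basic plan
Organic: the team plan 54/121 = 44.6%, the Basic plan 38/71 = 53.5% → the Basic plan
Paid: the team plan 143/504 = 28.4%, the Basic plan 140/379 = 36.9% → the Basic plan
Overall: the team plan 213/646 = 33.0%, the Basic plan 197/473 = 41.6% → the Basic plan
The Basic plan wins overall and in every signup group — no reversal.

Yes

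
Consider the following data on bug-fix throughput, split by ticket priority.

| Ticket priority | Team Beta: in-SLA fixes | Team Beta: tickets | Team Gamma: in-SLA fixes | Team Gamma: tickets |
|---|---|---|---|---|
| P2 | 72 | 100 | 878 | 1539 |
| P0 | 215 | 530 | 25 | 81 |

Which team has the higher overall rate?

Team Gamma

P2: Team Beta 72/100 = 72.0%, Team Gamma 878/1539 = 57.1% → Team Beta
P0: Team Beta 215/530 = 40.6%, Team Gamma 25/81 = 30.9% → Team Beta
Overall: Team Beta 287/630 = 45.6%, Team Gamma 903/1620 = 55.7% → Team Gamma
(Team Beta wins every ticket group but Team Gamma wins overall — Team Beta's tickets skew toward the low-rate P0 group.)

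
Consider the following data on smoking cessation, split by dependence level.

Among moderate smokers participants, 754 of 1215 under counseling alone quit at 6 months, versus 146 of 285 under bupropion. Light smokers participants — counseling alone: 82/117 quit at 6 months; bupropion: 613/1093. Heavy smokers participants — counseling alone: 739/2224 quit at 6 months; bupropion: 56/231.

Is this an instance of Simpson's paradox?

Yes

Moderate smokers: counseling alone 754/1215 = 62.1%, bupropion 146/285 = 51.2% → counseling alone
Light smokers: counseling alone 82/117 = 70.1%, bupropion 613/1093 = 56.1% → counseling alone
Heavy smokers: counseling alone 739/2224 = 33.2%, bupropion 56/231 = 24.2% → counseling alone
Overall: counseling alone 1575/3556 = 44.3%, bupropion 815/1609 = 50.7% → bupropion
Counseling alone wins each dependence group but bupropion wins overall — the comparison reverses. Counseling alone's participants skew toward heavy smokers, which has a lower base rate.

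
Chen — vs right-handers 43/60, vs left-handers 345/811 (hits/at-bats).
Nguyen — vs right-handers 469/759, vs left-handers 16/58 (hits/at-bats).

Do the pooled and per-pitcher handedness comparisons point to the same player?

No

Vs right-handers: Chen 43/60 = 71.7%, Nguyen 469/759 = 61.8% → Chen
Vs left-handers: Chen 345/811 = 42.5%, Nguyen 16/58 = 27.6% → Chen
Overall: Chen 388/871 = 44.5%, Nguyen 485/817 = 59.4% → Nguyen
Chen wins each pitcher group but Nguyen wins overall — the comparison reverses. Chen's at-bats skew toward vs left-handers, which has a lower base rate.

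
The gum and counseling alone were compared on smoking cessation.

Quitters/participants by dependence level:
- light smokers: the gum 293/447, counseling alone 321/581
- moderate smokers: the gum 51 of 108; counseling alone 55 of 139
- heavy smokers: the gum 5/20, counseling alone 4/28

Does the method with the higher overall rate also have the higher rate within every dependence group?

Yes

Light smokers: the gum 293/447 = 65.5%, counseling alone 321/581 = 55.2% → the gum
Moderate smokers: the gum 51/108 = 47.2%, counseling alone 55/139 = 39.6% → the gum
Heavy smokers: the gum 5/20 = 25.0%, counseling alone 4/28 = 14.3% → the gum
Overall: the gum 349/575 = 60.7%, counseling alone 380/748 = 50.8% → the gum
The gum wins overall and in every dependence group — no reversal.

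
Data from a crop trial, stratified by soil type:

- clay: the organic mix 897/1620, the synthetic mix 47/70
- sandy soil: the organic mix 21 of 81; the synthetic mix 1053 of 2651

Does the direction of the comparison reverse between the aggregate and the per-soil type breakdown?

Clay: the organic mix 897/1620 = 55.4%, the synthetic mix 47/70 = 67.1% → the synthetic mix
Sandy soil: the organic mix 21/81 = 25.9%, the synthetic mix 1053/2651 = 39.7% → the synthetic mix
Overall: the organic mix 918/1701 = 54.0%, the synthetic mix 1100/2721 = 40.4% → the organic mix
The synthetic mix wins each soil group but the organic mix wins overall — the comparison reverses. The synthetic mix's plots skew toward sandy soil, which has a lower base rate.

Yes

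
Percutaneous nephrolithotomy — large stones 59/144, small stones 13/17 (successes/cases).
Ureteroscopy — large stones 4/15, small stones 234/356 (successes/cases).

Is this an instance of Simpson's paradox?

Large stones: percutaneous nephrolithotomy 59/144 = 41.0%, ureteroscopy 4/15 = 26.7% → percutaneous nephrolithotomy
Small stones: percutaneous nephrolithotomy 13/17 = 76.5%, ureteroscopy 234/356 = 65.7% → percutaneous nephrolithotomy
Overall: percutaneous nephrolithotomy 72/161 = 44.7%, ureteroscopy 238/371 = 64.2% → ureteroscopy
Percutaneous nephrolithotomy wins each stone group but ureteroscopy wins overall — the comparison reverses. Percutaneous nephrolithotomy's cases skew toward large stones, which has a lower base rate.

Yes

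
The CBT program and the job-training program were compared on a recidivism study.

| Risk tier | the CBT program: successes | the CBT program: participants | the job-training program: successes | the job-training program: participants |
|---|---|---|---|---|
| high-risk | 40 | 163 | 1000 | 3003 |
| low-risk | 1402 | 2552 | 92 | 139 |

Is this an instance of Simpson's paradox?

Yes

High-risk: the CBT program 40/163 = 24.5%, the job-training program 1000/3003 = 33.3% → the job-training program
Low-risk: the CBT program 1402/2552 = 54.9%, the job-training program 92/139 = 66.2% → the job-training program
Overall: the CBT program 1442/2715 = 53.1%, the job-training program 1092/3142 = 34.8% → the CBT program
The job-training program wins each risk group but the CBT program wins overall — the comparison reverses. The job-training program's participants skew toward high-risk, which has a lower base rate.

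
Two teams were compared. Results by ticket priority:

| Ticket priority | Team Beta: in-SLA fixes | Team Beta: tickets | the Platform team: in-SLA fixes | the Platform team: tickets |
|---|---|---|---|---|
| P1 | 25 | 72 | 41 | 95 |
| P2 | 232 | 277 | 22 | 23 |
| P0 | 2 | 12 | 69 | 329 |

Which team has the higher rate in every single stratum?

the Platform team

P1: Team Beta 25/72 = 34.7%, the Platform team 41/95 = 43.2% → the Platform team
P2: Team Beta 232/277 = 83.8%, the Platform team 22/23 = 95.7% → the Platform team
P0: Team Beta 2/12 = 16.7%, the Platform team 69/329 = 21.0% → the Platform team
The Platform team has the higher rate in all 3 groups.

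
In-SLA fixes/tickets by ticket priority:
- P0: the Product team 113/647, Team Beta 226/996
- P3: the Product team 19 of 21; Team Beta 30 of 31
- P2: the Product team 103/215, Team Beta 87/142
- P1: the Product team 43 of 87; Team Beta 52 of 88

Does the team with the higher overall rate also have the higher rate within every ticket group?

P0: the Product team 113/647 = 17.5%, Team Beta 226/996 = 22.7% → Team Beta
P3: the Product team 19/21 = 90.5%, Team Beta 30/31 = 96.8% → Team Beta
P2: the Product team 103/215 = 47.9%, Team Beta 87/142 = 61.3% → Team Beta
P1: the Product team 43/87 = 49.4%, Team Beta 52/88 = 59.1% → Team Beta
Overall: the Product team 278/970 = 28.7%, Team Beta 395/1257 = 31.4% → Team Beta
Team Beta wins overall and in every ticket group — no reversal.

Yes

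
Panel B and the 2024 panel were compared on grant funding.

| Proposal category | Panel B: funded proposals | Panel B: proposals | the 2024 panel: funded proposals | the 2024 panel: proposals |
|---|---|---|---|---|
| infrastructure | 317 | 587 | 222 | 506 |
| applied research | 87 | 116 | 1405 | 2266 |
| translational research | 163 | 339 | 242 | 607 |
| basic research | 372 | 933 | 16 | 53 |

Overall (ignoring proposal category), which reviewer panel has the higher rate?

Infrastructure: Panel B 317/587 = 54.0%, the 2024 panel 222/506 = 43.9% → Panel B
Applied research: Panel B 87/116 = 75.0%, the 2024 panel 1405/2266 = 62.0% → Panel B
Translational research: Panel B 163/339 = 48.1%, the 2024 panel 242/607 = 39.9% → Panel B
Basic research: Panel B 372/933 = 39.9%, the 2024 panel 16/53 = 30.2% → Panel B
Overall: Panel B 939/1975 = 47.5%, the 2024 panel 1885/3432 = 54.9% → the 2024 panel
(Panel B wins every proposal group but the 2024 panel wins overall — Panel B's proposals skew toward the low-rate basic research group.)

the 2024 panel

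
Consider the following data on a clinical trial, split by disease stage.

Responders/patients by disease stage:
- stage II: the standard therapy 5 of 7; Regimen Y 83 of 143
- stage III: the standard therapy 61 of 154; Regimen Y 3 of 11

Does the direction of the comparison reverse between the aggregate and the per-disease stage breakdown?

Stage II: the standard therapy 5/7 = 71.4%, Regimen Y 83/143 = 58.0% → the standard therapy
Stage III: the standard therapy 61/154 = 39.6%, Regimen Y 3/11 = 27.3% → the standard therapy
Overall: the standard therapy 66/161 = 41.0%, Regimen Y 86/154 = 55.8% → Regimen Y
The standard therapy wins each disease group but Regimen Y wins overall — the comparison reverses. The standard therapy's patients skew toward stage III, which has a lower base rate.

Yes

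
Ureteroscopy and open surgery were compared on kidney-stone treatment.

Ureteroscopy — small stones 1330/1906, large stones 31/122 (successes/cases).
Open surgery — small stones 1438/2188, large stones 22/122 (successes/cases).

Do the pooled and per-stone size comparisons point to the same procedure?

Yes

Small stones: ureteroscopy 1330/1906 = 69.8%, open surgery 1438/2188 = 65.7% → ureteroscopy
Large stones: ureteroscopy 31/122 = 25.4%, open surgery 22/122 = 18.0% → ureteroscopy
Overall: ureteroscopy 1361/2028 = 67.1%, open surgery 1460/2310 = 63.2% → ureteroscopy
Ureteroscopy wins overall and in every stone group — no reversal.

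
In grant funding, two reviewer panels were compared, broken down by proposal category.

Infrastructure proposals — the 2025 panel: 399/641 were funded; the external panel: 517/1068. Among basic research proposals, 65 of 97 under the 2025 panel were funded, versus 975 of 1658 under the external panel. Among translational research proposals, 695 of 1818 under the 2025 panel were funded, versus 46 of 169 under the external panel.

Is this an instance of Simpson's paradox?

Yes

Infrastructure: the 2025 panel 399/641 = 62.2%, the external panel 517/1068 = 48.4% → the 2025 panel
Basic research: the 2025 panel 65/97 = 67.0%, the external panel 975/1658 = 58.8% → the 2025 panel
Translational research: the 2025 panel 695/1818 = 38.2%, the external panel 46/169 = 27.2% → the 2025 panel
Overall: the 2025 panel 1159/2556 = 45.3%, the external panel 1538/2895 = 53.1% → the external panel
The 2025 panel wins each proposal group but the external panel wins overall — the comparison reverses. The 2025 panel's proposals skew toward translational research, which has a lower base rate.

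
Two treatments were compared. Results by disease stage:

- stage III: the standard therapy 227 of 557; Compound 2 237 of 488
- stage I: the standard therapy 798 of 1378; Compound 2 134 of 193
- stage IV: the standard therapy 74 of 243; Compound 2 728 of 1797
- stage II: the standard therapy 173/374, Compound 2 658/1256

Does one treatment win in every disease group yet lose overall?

Yes

Stage III: the standard therapy 227/557 = 40.8%, Compound 2 237/488 = 48.6% → Compound 2
Stage I: the standard therapy 798/1378 = 57.9%, Compound 2 134/193 = 69.4% → Compound 2
Stage IV: the standard therapy 74/243 = 30.5%, Compound 2 728/1797 = 40.5% → Compound 2
Stage II: the standard therapy 173/374 = 46.3%, Compound 2 658/1256 = 52.4% → Compound 2
Overall: the standard therapy 1272/2552 = 49.8%, Compound 2 1757/3734 = 47.1% → the standard therapy
Compound 2 wins each disease group but the standard therapy wins overall — the comparison reverses. Compound 2's patients skew toward stage IV, which has a lower base rate.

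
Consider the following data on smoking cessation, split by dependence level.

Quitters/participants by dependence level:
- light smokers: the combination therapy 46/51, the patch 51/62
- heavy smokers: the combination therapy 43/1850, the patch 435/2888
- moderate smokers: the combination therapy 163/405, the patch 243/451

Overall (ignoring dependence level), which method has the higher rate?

Light smokers: the combination therapy 46/51 = 90.2%, the patch 51/62 = 82.3% → the combination therapy
Heavy smokers: the combination therapy 43/1850 = 2.3%, the patch 435/2888 = 15.1% → the patch
Moderate smokers: the combination therapy 163/405 = 40.2%, the patch 243/451 = 53.9% → the patch
Overall: the combination therapy 252/2306 = 10.9%, the patch 729/3401 = 21.4% → the patch
(Neither sweeps every dependence group, but the patch has the higher pooled rate.)

the patch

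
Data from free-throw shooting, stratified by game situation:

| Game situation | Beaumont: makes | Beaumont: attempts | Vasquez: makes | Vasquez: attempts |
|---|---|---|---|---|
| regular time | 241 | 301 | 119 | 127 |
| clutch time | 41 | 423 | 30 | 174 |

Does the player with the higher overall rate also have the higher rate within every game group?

Yes

Regular time: Beaumont 241/301 = 80.1%, Vasquez 119/127 = 93.7% → Vasquez
Clutch time: Beaumont 41/423 = 9.7%, Vasquez 30/174 = 17.2% → Vasquez
Overall: Beaumont 282/724 = 39.0%, Vasquez 149/301 = 49.5% → Vasquez
Vasquez wins overall and in every game group — no reversal.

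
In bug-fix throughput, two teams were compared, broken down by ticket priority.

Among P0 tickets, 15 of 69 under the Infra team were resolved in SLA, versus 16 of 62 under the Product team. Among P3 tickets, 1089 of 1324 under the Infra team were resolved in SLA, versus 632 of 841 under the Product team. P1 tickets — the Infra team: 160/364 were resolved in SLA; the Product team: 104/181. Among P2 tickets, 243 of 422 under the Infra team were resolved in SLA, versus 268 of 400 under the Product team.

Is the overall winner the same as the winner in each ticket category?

No

P0: the Infra team 15/69 = 21.7%, the Product team 16/62 = 25.8% → the Product team
P3: the Infra team 1089/1324 = 82.3%, the Product team 632/841 = 75.1% → the Infra team
P1: the Infra team 160/364 = 44.0%, the Product team 104/181 = 57.5% → the Product team
P2: the Infra team 243/422 = 57.6%, the Product team 268/400 = 67.0% → the Product team
Overall: the Infra team 1507/2179 = 69.2%, the Product team 1020/1484 = 68.7% → the Infra team
Neither sweeps: the Infra team wins 1 of 4 groups, the Product team wins 3. The Infra team wins overall but not every group — no Simpson reversal.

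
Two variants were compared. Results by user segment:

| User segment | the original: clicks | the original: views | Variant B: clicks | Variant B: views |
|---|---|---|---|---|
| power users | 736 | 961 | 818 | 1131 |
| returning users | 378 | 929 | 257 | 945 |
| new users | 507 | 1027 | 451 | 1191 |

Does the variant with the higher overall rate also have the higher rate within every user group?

Power users: the original 736/961 = 76.6%, Variant B 818/1131 = 72.3% → the original
Returning users: the original 378/929 = 40.7%, Variant B 257/945 = 27.2% → the original
New users: the original 507/1027 = 49.4%, Variant B 451/1191 = 37.9% → the original
Overall: the original 1621/2917 = 55.6%, Variant B 1526/3267 = 46.7% → the original
The original wins overall and in every user group — no reversal.

Yes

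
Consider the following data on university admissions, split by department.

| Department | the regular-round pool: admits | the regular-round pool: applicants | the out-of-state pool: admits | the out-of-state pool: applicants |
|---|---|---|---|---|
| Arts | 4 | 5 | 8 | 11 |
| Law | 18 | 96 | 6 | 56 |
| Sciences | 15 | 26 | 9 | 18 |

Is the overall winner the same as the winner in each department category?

Arts: the regular-round pool 4/5 = 80.0%, the out-of-state pool 8/11 = 72.7% → the regular-round pool
Law: the regular-round pool 18/96 = 18.8%, the out-of-state pool 6/56 = 10.7% → the regular-round pool
Sciences: the regular-round pool 15/26 = 57.7%, the out-of-state pool 9/18 = 50.0% → the regular-round pool
Overall: the regular-round pool 37/127 = 29.1%, the out-of-state pool 23/85 = 27.1% → the regular-round pool
The regular-round pool wins overall and in every department group — no reversal.

Yes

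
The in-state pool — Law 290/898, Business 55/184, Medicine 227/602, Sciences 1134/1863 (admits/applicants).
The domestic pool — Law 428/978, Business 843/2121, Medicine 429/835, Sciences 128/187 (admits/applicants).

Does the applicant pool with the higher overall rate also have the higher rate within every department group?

Law: the in-state pool 290/898 = 32.3%, the domestic pool 428/978 = 43.8% → the domestic pool
Business: the in-state pool 55/184 = 29.9%, the domestic pool 843/2121 = 39.7% → the domestic pool
Medicine: the in-state pool 227/602 = 37.7%, the domestic pool 429/835 = 51.4% → the domestic pool
Sciences: the in-state pool 1134/1863 = 60.9%, the domestic pool 128/187 = 68.4% → the domestic pool
Overall: the in-state pool 1706/3547 = 48.1%, the domestic pool 1828/4121 = 44.4% → the in-state pool
The domestic pool wins each department group but the in-state pool wins overall — the comparison reverses. The domestic pool's applicants skew toward Business, which has a lower base rate.

No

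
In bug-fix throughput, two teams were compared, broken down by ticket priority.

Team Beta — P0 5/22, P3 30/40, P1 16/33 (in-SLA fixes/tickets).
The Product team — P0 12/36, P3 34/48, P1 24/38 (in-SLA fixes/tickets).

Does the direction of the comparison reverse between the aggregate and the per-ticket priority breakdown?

P0: Team Beta 5/22 = 22.7%, the Product team 12/36 = 33.3% → the Product team
P3: Team Beta 30/40 = 75.0%, the Product team 34/48 = 70.8% → Team Beta
P1: Team Beta 16/33 = 48.5%, the Product team 24/38 = 63.2% → the Product team
Overall: Team Beta 51/95 = 53.7%, the Product team 70/122 = 57.4% → the Product team
Neither sweeps: Team Beta wins 1 of 3 groups, the Product team wins 2. The Product team wins overall but not every group — no Simpson reversal.

No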